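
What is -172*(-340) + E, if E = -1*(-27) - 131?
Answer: 58376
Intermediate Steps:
E = -104 (E = 27 - 131 = -104)
-172*(-340) + E = -172*(-340) - 104 = 58480 - 104 = 58376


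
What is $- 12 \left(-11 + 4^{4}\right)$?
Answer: $-2940$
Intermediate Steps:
$- 12 \left(-11 + 4^{4}\right) = - 12 \left(-11 + 256\right) = \left(-12\right) 245 = -2940$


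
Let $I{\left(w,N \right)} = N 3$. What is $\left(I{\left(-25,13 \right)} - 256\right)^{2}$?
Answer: $47089$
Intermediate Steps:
$I{\left(w,N \right)} = 3 N$
$\left(I{\left(-25,13 \right)} - 256\right)^{2} = \left(3 \cdot 13 - 256\right)^{2} = \left(39 - 256\right)^{2} = \left(-217\right)^{2} = 47089$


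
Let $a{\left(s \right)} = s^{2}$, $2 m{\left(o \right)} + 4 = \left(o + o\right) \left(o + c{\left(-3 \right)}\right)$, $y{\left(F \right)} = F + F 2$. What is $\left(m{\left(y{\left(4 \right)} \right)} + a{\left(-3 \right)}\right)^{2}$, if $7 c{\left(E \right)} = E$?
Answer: $\frac{1042441}{49} \approx 21274.0$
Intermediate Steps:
$y{\left(F \right)} = 3 F$ ($y{\left(F \right)} = F + 2 F = 3 F$)
$c{\left(E \right)} = \frac{E}{7}$
$m{\left(o \right)} = -2 + o \left(- \frac{3}{7} + o\right)$ ($m{\left(o \right)} = -2 + \frac{\left(o + o\right) \left(o + \frac{1}{7} \left(-3\right)\right)}{2} = -2 + \frac{2 o \left(o - \frac{3}{7}\right)}{2} = -2 + \frac{2 o \left(- \frac{3}{7} + o\right)}{2} = -2 + o \left(- \frac{3}{7} + o\right)$)
$\left(m{\left(y{\left(4 \right)} \right)} + a{\left(-3 \right)}\right)^{2} = \left(\left(-2 + \left(3 \cdot 4\right)^{2} - \frac{3 \cdot 3 \cdot 4}{7}\right) + \left(-3\right)^{2}\right)^{2} = \left(\left(-2 + 12^{2} - \frac{36}{7}\right) + 9\right)^{2} = \left(\left(-2 + 144 - \frac{36}{7}\right) + 9\right)^{2} = \left(\frac{958}{7} + 9\right)^{2} = \left(\frac{1021}{7}\right)^{2} = \frac{1042441}{49}$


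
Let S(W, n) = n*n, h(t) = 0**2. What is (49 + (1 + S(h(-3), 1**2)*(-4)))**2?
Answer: 2116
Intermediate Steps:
h(t) = 0
S(W, n) = n**2
(49 + (1 + S(h(-3), 1**2)*(-4)))**2 = (49 + (1 + (1**2)**2*(-4)))**2 = (49 + (1 + 1**2*(-4)))**2 = (49 + (1 + 1*(-4)))**2 = (49 + (1 - 4))**2 = (49 - 3)**2 = 46**2 = 2116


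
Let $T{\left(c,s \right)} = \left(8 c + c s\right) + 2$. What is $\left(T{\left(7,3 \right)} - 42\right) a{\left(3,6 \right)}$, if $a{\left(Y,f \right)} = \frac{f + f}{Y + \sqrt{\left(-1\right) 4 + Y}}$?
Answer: $\frac{666}{5} - \frac{222 i}{5} \approx 133.2 - 44.4 i$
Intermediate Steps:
$T{\left(c,s \right)} = 2 + 8 c + c s$
$a{\left(Y,f \right)} = \frac{2 f}{Y + \sqrt{-4 + Y}}$
$\left(T{\left(7,3 \right)} - 42\right) a{\left(3,6 \right)} = \left(\left(2 + 8 \cdot 7 + 7 \cdot 3\right) - 42\right) 2 \cdot 6 \frac{1}{3 + \sqrt{-4 + 3}} = \left(\left(2 + 56 + 21\right) - 42\right) 2 \cdot 6 \frac{1}{3 + \sqrt{-1}} = \left(79 - 42\right) 2 \cdot 6 \frac{1}{3 + i} = 37 \cdot 2 \cdot 6 \frac{3 - i}{10} = 37 \left(\frac{18}{5} - \frac{6 i}{5}\right) = \frac{666}{5} - \frac{222 i}{5}$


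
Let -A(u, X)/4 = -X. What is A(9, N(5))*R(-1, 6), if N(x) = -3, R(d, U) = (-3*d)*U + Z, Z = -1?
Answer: -204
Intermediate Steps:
R(d, U) = -1 - 3*U*d (R(d, U) = (-3*d)*U - 1 = -3*U*d - 1 = -1 - 3*U*d)
A(u, X) = 4*X (A(u, X) = -(-4)*X = 4*X)
A(9, N(5))*R(-1, 6) = (4*(-3))*(-1 - 3*6*(-1)) = -12*(-1 + 18) = -12*17 = -204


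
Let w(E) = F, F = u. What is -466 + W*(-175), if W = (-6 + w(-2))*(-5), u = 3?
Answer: -3091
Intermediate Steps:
F = 3
w(E) = 3
W = 15 (W = (-6 + 3)*(-5) = -3*(-5) = 15)
-466 + W*(-175) = -466 + 15*(-175) = -466 - 2625 = -3091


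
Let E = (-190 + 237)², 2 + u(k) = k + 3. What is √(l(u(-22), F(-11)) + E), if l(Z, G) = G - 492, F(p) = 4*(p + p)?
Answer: 3*√181 ≈ 40.361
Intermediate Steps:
u(k) = 1 + k (u(k) = -2 + (k + 3) = -2 + (3 + k) = 1 + k)
F(p) = 8*p (F(p) = 4*(2*p) = 8*p)
l(Z, G) = -492 + G
E = 2209 (E = 47² = 2209)
√(l(u(-22), F(-11)) + E) = √((-492 + 8*(-11)) + 2209) = √((-492 - 88) + 2209) = √(-580 + 2209) = √1629 = 3*√181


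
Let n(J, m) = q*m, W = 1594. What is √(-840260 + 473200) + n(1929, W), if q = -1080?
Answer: -1721520 + 2*I*√91765 ≈ -1.7215e+6 + 605.85*I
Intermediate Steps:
n(J, m) = -1080*m
√(-840260 + 473200) + n(1929, W) = √(-840260 + 473200) - 1080*1594 = √(-367060) - 1721520 = 2*I*√91765 - 1721520 = -1721520 + 2*I*√91765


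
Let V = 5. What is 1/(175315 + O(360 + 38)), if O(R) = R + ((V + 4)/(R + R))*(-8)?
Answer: 199/34966869 ≈ 5.6911e-6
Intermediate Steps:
O(R) = R - 36/R (O(R) = R + ((5 + 4)/(R + R))*(-8) = R + (9/((2*R)))*(-8) = R + (9*(1/(2*R)))*(-8) = R + (9/(2*R))*(-8) = R - 36/R)
1/(175315 + O(360 + 38)) = 1/(175315 + ((360 + 38) - 36/(360 + 38))) = 1/(175315 + (398 - 36/398)) = 1/(175315 + (398 - 36*1/398)) = 1/(175315 + (398 - 18/199)) = 1/(175315 + 79184/199) = 1/(34966869/199) = 199/34966869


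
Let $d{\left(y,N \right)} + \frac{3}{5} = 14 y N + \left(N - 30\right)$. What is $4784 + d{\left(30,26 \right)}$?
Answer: $\frac{78497}{5} \approx 15699.0$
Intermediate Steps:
$d{\left(y,N \right)} = - \frac{153}{5} + N + 14 N y$ ($d{\left(y,N \right)} = - \frac{3}{5} + \left(14 y N + \left(N - 30\right)\right) = - \frac{3}{5} + \left(14 N y + \left(-30 + N\right)\right) = - \frac{3}{5} + \left(-30 + N + 14 N y\right) = - \frac{153}{5} + N + 14 N y$)
$4784 + d{\left(30,26 \right)} = 4784 + \left(- \frac{153}{5} + 26 + 14 \cdot 26 \cdot 30\right) = 4784 + \left(- \frac{153}{5} + 26 + 10920\right) = 4784 + \frac{54577}{5} = \frac{78497}{5}$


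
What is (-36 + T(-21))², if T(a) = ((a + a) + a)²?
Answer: 15468489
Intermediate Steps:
T(a) = 9*a² (T(a) = (2*a + a)² = (3*a)² = 9*a²)
(-36 + T(-21))² = (-36 + 9*(-21)²)² = (-36 + 9*441)² = (-36 + 3969)² = 3933² = 15468489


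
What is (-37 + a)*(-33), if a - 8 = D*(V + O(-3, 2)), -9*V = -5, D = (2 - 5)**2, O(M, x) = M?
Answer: 1683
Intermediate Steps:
D = 9 (D = (-3)**2 = 9)
V = 5/9 (V = -1/9*(-5) = 5/9 ≈ 0.55556)
a = -14 (a = 8 + 9*(5/9 - 3) = 8 + 9*(-22/9) = 8 - 22 = -14)
(-37 + a)*(-33) = (-37 - 14)*(-33) = -51*(-33) = 1683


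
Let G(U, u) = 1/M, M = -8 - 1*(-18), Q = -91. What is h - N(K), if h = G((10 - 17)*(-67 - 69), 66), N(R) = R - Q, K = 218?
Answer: -3089/10 ≈ -308.90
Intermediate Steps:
M = 10 (M = -8 + 18 = 10)
G(U, u) = ⅒ (G(U, u) = 1/10 = ⅒)
N(R) = 91 + R (N(R) = R - 1*(-91) = R + 91 = 91 + R)
h = ⅒ ≈ 0.10000
h - N(K) = ⅒ - (91 + 218) = ⅒ - 1*309 = ⅒ - 309 = -3089/10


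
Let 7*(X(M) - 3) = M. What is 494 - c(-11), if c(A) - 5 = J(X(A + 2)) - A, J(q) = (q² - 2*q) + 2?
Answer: 23348/49 ≈ 476.49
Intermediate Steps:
X(M) = 3 + M/7
J(q) = 2 + q² - 2*q
c(A) = 3/7 + (23/7 + A/7)² - 9*A/7 (c(A) = 5 + ((2 + (3 + (A + 2)/7)² - 2*(3 + (A + 2)/7)) - A) = 5 + ((2 + (3 + (2 + A)/7)² - 2*(3 + (2 + A)/7)) - A) = 5 + ((2 + (3 + (2/7 + A/7))² - 2*(3 + (2/7 + A/7))) - A) = 5 + ((2 + (23/7 + A/7)² - 2*(23/7 + A/7)) - A) = 5 + ((2 + (23/7 + A/7)² + (-46/7 - 2*A/7)) - A) = 5 + ((-32/7 + (23/7 + A/7)² - 2*A/7) - A) = 5 + (-32/7 + (23/7 + A/7)² - 9*A/7) = 3/7 + (23/7 + A/7)² - 9*A/7)
494 - c(-11) = 494 - (550/49 - 17/49*(-11) + (1/49)*(-11)²) = 494 - (550/49 + 187/49 + (1/49)*121) = 494 - (550/49 + 187/49 + 121/49) = 494 - 1*858/49 = 494 - 858/49 = 23348/49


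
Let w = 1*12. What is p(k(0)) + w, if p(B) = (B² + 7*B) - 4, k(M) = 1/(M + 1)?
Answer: 16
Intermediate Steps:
k(M) = 1/(1 + M)
w = 12
p(B) = -4 + B² + 7*B
p(k(0)) + w = (-4 + (1/(1 + 0))² + 7/(1 + 0)) + 12 = (-4 + (1/1)² + 7/1) + 12 = (-4 + 1² + 7*1) + 12 = (-4 + 1 + 7) + 12 = 4 + 12 = 16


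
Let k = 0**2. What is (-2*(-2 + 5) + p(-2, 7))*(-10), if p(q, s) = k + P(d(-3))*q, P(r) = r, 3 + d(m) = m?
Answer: -60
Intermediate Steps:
d(m) = -3 + m
k = 0
p(q, s) = -6*q (p(q, s) = 0 + (-3 - 3)*q = 0 - 6*q = -6*q)
(-2*(-2 + 5) + p(-2, 7))*(-10) = (-2*(-2 + 5) - 6*(-2))*(-10) = (-2*3 + 12)*(-10) = (-6 + 12)*(-10) = 6*(-10) = -60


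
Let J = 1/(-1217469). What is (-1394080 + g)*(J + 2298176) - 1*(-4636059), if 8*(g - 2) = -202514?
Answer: -5295192411514981761/1623292 ≈ -3.2620e+12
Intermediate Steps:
g = -101249/4 (g = 2 + (1/8)*(-202514) = 2 - 101257/4 = -101249/4 ≈ -25312.)
J = -1/1217469 ≈ -8.2138e-7
(-1394080 + g)*(J + 2298176) - 1*(-4636059) = (-1394080 - 101249/4)*(-1/1217469 + 2298176) - 1*(-4636059) = -5677569/4*2797958036543/1217469 + 4636059 = -5295199937192467989/1623292 + 4636059 = -5295192411514981761/1623292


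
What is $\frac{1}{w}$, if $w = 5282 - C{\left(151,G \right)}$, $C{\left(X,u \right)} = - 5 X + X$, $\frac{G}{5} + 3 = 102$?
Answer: $\frac{1}{5886} \approx 0.00016989$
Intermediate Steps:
$G = 495$ ($G = -15 + 5 \cdot 102 = -15 + 510 = 495$)
$C{\left(X,u \right)} = - 4 X$
$w = 5886$ ($w = 5282 - \left(-4\right) 151 = 5282 - -604 = 5282 + 604 = 5886$)
$\frac{1}{w} = \frac{1}{5886}$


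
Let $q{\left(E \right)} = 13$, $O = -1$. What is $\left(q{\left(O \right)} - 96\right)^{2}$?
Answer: $6889$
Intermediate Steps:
$\left(q{\left(O \right)} - 96\right)^{2} = \left(13 - 96\right)^{2} = \left(-83\right)^{2} = 6889$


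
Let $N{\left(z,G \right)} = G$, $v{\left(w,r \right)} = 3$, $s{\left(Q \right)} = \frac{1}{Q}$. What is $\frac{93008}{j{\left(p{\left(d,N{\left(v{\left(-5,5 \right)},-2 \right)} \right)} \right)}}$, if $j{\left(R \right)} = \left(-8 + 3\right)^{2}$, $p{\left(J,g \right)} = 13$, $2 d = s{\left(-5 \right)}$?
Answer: $\frac{93008}{25} \approx 3720.3$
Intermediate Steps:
$d = - \frac{1}{10}$ ($d = \frac{1}{2 \left(-5\right)} = \frac{1}{2} \left(- \frac{1}{5}\right) = - \frac{1}{10} \approx -0.1$)
$j{\left(R \right)} = 25$ ($j{\left(R \right)} = \left(-5\right)^{2} = 25$)
$\frac{93008}{j{\left(p{\left(d,N{\left(v{\left(-5,5 \right)},-2 \right)} \right)} \right)}} = \frac{93008}{25}$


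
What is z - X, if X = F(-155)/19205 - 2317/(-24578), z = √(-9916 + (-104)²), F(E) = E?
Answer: 2823985261/94404098 ≈ 29.914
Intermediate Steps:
z = 30 (z = √(-9916 + 10816) = √900 = 30)
X = 8137679/94404098 (X = -155/19205 - 2317/(-24578) = -155*1/19205 - 2317*(-1/24578) = -31/3841 + 2317/24578 = 8137679/94404098 ≈ 0.086200)
z - X = 30 - 1*8137679/94404098 = 30 - 8137679/94404098 = 2823985261/94404098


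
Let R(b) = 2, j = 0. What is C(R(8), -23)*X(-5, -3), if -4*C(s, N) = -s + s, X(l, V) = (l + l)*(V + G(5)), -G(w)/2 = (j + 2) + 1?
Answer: 0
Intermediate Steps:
G(w) = -6 (G(w) = -2*((0 + 2) + 1) = -2*(2 + 1) = -2*3 = -6)
X(l, V) = 2*l*(-6 + V) (X(l, V) = (l + l)*(V - 6) = (2*l)*(-6 + V) = 2*l*(-6 + V))
C(s, N) = 0 (C(s, N) = -(-s + s)/4 = -1/4*0 = 0)
C(R(8), -23)*X(-5, -3) = 0*(2*(-5)*(-6 - 3)) = 0*(2*(-5)*(-9)) = 0*90 = 0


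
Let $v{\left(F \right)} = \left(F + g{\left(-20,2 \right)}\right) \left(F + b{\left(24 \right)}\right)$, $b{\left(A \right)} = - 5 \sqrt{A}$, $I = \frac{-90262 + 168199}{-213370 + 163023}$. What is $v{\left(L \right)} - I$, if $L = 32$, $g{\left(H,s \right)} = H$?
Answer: $\frac{19411185}{50347} - 120 \sqrt{6} \approx 91.609$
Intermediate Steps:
$I = - \frac{77937}{50347}$ ($I = \frac{77937}{-50347} = 77937 \left(- \frac{1}{50347}\right) = - \frac{77937}{50347} \approx -1.548$)
$v{\left(F \right)} = \left(-20 + F\right) \left(F - 10 \sqrt{6}\right)$ ($v{\left(F \right)} = \left(F - 20\right) \left(F - 5 \sqrt{24}\right) = \left(-20 + F\right) \left(F - 5 \cdot 2 \sqrt{6}\right) = \left(-20 + F\right) \left(F - 10 \sqrt{6}\right)$)
$v{\left(L \right)} - I = \left(32^{2} - 640 + 200 \sqrt{6} - 320 \sqrt{6}\right) - - \frac{77937}{50347} = \left(1024 - 640 + 200 \sqrt{6} - 320 \sqrt{6}\right) + \frac{77937}{50347} = \left(384 - 120 \sqrt{6}\right) + \frac{77937}{50347} = \frac{19411185}{50347} - 120 \sqrt{6}$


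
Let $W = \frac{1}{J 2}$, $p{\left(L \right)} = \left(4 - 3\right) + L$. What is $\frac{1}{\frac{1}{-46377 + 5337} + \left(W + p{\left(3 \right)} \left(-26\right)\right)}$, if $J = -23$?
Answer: $- \frac{943920}{98188223} \approx -0.0096134$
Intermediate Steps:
$p{\left(L \right)} = 1 + L$
$W = - \frac{1}{46}$ ($W = \frac{1}{\left(-23\right) 2} = \frac{1}{-46} = - \frac{1}{46} \approx -0.021739$)
$\frac{1}{\frac{1}{-46377 + 5337} + \left(W + p{\left(3 \right)} \left(-26\right)\right)} = \frac{1}{\frac{1}{-46377 + 5337} + \left(- \frac{1}{46} + \left(1 + 3\right) \left(-26\right)\right)} = \frac{1}{\frac{1}{-41040} + \left(- \frac{1}{46} + 4 \left(-26\right)\right)} = \frac{1}{- \frac{1}{41040} - \frac{4785}{46}} = \frac{1}{- \frac{98188223}{943920}} = - \frac{943920}{98188223}$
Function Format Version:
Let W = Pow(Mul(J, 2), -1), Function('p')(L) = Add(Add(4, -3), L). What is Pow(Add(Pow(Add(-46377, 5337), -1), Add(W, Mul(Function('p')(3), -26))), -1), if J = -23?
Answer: Rational(-943920, 98188223) ≈ -0.0096134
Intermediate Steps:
Function('p')(L) = Add(1, L)
W = Rational(-1, 46) (W = Pow(Mul(-23, 2), -1) = Pow(-46, -1) = Rational(-1, 46) ≈ -0.021739)
Pow(Add(Pow(Add(-46377, 5337), -1), Add(W, Mul(Function('p')(3), -26))), -1) = Pow(Add(Pow(Add(-46377, 5337), -1), Add(Rational(-1, 46), Mul(Add(1, 3), -26))), -1) = Pow(Add(Pow(-41040, -1), Add(Rational(-1, 46), Mul(4, -26))), -1) = Pow(Add(Rational(-1, 41040), Add(Rational(-1, 46), -104)), -1) = Pow(Add(Rational(-1, 41040), Rational(-4785, 46)), -1) = Pow(Rational(-98188223, 943920), -1) = Rational(-943920, 98188223)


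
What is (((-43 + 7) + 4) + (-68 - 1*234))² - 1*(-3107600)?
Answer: 3219156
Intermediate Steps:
(((-43 + 7) + 4) + (-68 - 1*234))² - 1*(-3107600) = ((-36 + 4) + (-68 - 234))² + 3107600 = (-32 - 302)² + 3107600 = (-334)² + 3107600 = 111556 + 3107600 = 3219156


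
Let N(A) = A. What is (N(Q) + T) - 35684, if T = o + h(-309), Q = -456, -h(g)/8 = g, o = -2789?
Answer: -36457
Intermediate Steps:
h(g) = -8*g
T = -317 (T = -2789 - 8*(-309) = -2789 + 2472 = -317)
(N(Q) + T) - 35684 = (-456 - 317) - 35684 = -773 - 35684 = -36457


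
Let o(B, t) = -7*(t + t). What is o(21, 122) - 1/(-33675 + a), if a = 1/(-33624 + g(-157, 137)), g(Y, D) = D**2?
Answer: -854413536353/500242126 ≈ -1708.0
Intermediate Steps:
o(B, t) = -14*t
a = -1/14855 (a = 1/(-33624 + 137**2) = 1/(-33624 + 18769) = 1/(-14855) = -1/14855 ≈ -6.7317e-5)
o(21, 122) - 1/(-33675 + a) = -14*122 - 1/(-33675 - 1/14855) = -1708 - 1/(-500242126/14855) = -1708 - 1*(-14855/500242126) = -1708 + 14855/500242126 = -854413536353/500242126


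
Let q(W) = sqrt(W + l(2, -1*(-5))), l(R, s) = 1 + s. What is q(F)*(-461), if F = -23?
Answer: -461*I*sqrt(17) ≈ -1900.8*I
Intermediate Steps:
q(W) = sqrt(6 + W) (q(W) = sqrt(W + (1 - 1*(-5))) = sqrt(W + (1 + 5)) = sqrt(W + 6) = sqrt(6 + W))
q(F)*(-461) = sqrt(6 - 23)*(-461) = sqrt(-17)*(-461) = (I*sqrt(17))*(-461) = -461*I*sqrt(17)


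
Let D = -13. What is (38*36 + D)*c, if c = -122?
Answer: -165310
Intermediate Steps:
(38*36 + D)*c = (38*36 - 13)*(-122) = (1368 - 13)*(-122) = 1355*(-122) = -165310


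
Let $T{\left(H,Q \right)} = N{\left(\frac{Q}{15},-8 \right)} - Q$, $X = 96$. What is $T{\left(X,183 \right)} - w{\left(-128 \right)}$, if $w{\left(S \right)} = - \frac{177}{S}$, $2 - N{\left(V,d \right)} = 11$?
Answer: $- \frac{24753}{128} \approx -193.38$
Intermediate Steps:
$N{\left(V,d \right)} = -9$ ($N{\left(V,d \right)} = 2 - 11 = -9$)
$T{\left(H,Q \right)} = -9 - Q$
$T{\left(X,183 \right)} - w{\left(-128 \right)} = \left(-9 - 183\right) - - \frac{177}{-128} = \left(-9 - 183\right) - \left(-177\right) \left(- \frac{1}{128}\right) = -192 - \frac{177}{128} = - \frac{24753}{128}$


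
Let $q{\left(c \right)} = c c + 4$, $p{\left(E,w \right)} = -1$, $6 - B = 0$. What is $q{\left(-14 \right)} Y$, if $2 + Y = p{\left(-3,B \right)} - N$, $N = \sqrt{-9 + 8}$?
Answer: $-600 - 200 i \approx -600.0 - 200.0 i$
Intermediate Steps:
$B = 6$ ($B = 6 - 0 = 6 + 0 = 6$)
$N = i$ ($N = \sqrt{-1} = i \approx 1.0 i$)
$Y = -3 - i$ ($Y = -2 - \left(1 + i\right) = -3 - i \approx -3.0 - 1.0 i$)
$q{\left(c \right)} = 4 + c^{2}$ ($q{\left(c \right)} = c^{2} + 4 = 4 + c^{2}$)
$q{\left(-14 \right)} Y = \left(4 + \left(-14\right)^{2}\right) \left(-3 - i\right) = \left(4 + 196\right) \left(-3 - i\right) = 200 \left(-3 - i\right) = -600 - 200 i$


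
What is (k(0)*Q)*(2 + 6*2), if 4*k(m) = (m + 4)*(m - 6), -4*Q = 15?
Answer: 315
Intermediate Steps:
Q = -15/4 (Q = -¼*15 = -15/4 ≈ -3.7500)
k(m) = (-6 + m)*(4 + m)/4 (k(m) = ((m + 4)*(m - 6))/4 = ((4 + m)*(-6 + m))/4 = ((-6 + m)*(4 + m))/4 = (-6 + m)*(4 + m)/4)
(k(0)*Q)*(2 + 6*2) = ((-6 - ½*0 + (¼)*0²)*(-15/4))*(2 + 6*2) = ((-6 + 0 + (¼)*0)*(-15/4))*(2 + 12) = ((-6 + 0 + 0)*(-15/4))*14 = -6*(-15/4)*14 = (45/2)*14 = 315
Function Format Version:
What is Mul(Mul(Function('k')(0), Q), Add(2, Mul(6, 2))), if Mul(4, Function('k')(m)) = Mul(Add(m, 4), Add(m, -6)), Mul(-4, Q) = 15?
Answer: 315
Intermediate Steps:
Q = Rational(-15, 4) (Q = Mul(Rational(-1, 4), 15) = Rational(-15, 4) ≈ -3.7500)
Function('k')(m) = Mul(Rational(1, 4), Add(-6, m), Add(4, m)) (Function('k')(m) = Mul(Rational(1, 4), Mul(Add(m, 4), Add(m, -6))) = Mul(Rational(1, 4), Mul(Add(4, m), Add(-6, m))) = Mul(Rational(1, 4), Mul(Add(-6, m), Add(4, m))) = Mul(Rational(1, 4), Add(-6, m), Add(4, m)))
Mul(Mul(Function('k')(0), Q), Add(2, Mul(6, 2))) = Mul(Mul(Add(-6, Mul(Rational(-1, 2), 0), Mul(Rational(1, 4), Pow(0, 2))), Rational(-15, 4)), Add(2, Mul(6, 2))) = Mul(Mul(Add(-6, 0, Mul(Rational(1, 4), 0)), Rational(-15, 4)), Add(2, 12)) = Mul(Mul(Add(-6, 0, 0), Rational(-15, 4)), 14) = Mul(Mul(-6, Rational(-15, 4)), 14) = Mul(Rational(45, 2), 14) = 315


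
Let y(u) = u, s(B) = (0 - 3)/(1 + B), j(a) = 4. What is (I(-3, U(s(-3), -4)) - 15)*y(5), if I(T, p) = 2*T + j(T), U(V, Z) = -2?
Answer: -85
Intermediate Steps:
s(B) = -3/(1 + B)
I(T, p) = 4 + 2*T (I(T, p) = 2*T + 4 = 4 + 2*T)
(I(-3, U(s(-3), -4)) - 15)*y(5) = ((4 + 2*(-3)) - 15)*5 = ((4 - 6) - 15)*5 = (-2 - 15)*5 = -17*5 = -85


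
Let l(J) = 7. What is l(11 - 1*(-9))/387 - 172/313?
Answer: -64373/121131 ≈ -0.53143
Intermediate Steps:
l(11 - 1*(-9))/387 - 172/313 = 7/387 - 172/313 = -64373/121131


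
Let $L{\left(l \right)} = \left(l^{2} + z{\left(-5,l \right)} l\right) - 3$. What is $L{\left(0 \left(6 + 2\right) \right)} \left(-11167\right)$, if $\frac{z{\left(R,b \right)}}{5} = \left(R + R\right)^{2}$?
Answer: $33501$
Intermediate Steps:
$z{\left(R,b \right)} = 20 R^{2}$ ($z{\left(R,b \right)} = 5 \left(R + R\right)^{2} = 5 \left(2 R\right)^{2} = 5 \cdot 4 R^{2} = 20 R^{2}$)
$L{\left(l \right)} = -3 + l^{2} + 500 l$ ($L{\left(l \right)} = \left(l^{2} + 20 \left(-5\right)^{2} l\right) - 3 = \left(l^{2} + 20 \cdot 25 l\right) - 3 = \left(l^{2} + 500 l\right) - 3 = -3 + l^{2} + 500 l$)
$L{\left(0 \left(6 + 2\right) \right)} \left(-11167\right) = \left(-3 + \left(0 \left(6 + 2\right)\right)^{2} + 500 \cdot 0 \left(6 + 2\right)\right) \left(-11167\right) = \left(-3 + \left(0 \cdot 8\right)^{2} + 500 \cdot 0 \cdot 8\right) \left(-11167\right) = \left(-3 + 0^{2} + 500 \cdot 0\right) \left(-11167\right) = \left(-3 + 0 + 0\right) \left(-11167\right) = \left(-3\right) \left(-11167\right) = 33501$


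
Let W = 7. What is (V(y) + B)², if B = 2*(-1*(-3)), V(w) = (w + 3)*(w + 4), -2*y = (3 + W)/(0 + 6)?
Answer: 214369/1296 ≈ 165.41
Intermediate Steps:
y = -⅚ (y = -(3 + 7)/(2*(0 + 6)) = -5/6 = -½*5/3 = -⅚ ≈ -0.83333)
V(w) = (3 + w)*(4 + w)
B = 6 (B = 2*3 = 6)
(V(y) + B)² = ((12 + (-⅚)² + 7*(-⅚)) + 6)² = ((12 + 25/36 - 35/6) + 6)² = (247/36 + 6)² = (463/36)² = 214369/1296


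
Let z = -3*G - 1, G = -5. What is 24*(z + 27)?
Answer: 984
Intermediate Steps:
z = 14 (z = -3*(-5) - 1 = 15 - 1 = 14)
24*(z + 27) = 24*(14 + 27) = 24*41 = 984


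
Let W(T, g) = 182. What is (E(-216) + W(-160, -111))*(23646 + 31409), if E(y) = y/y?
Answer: 10075065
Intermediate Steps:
E(y) = 1
(E(-216) + W(-160, -111))*(23646 + 31409) = (1 + 182)*(23646 + 31409) = 183*55055 = 10075065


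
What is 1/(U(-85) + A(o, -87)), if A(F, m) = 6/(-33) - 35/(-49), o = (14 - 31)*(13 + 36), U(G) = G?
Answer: -77/6504 ≈ -0.011839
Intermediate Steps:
o = -833 (o = -17*49 = -833)
A(F, m) = 41/77 (A(F, m) = 6*(-1/33) - 35*(-1/49) = -2/11 + 5/7 = 41/77)
1/(U(-85) + A(o, -87)) = 1/(-85 + 41/77) = 1/(-6504/77) = -77/6504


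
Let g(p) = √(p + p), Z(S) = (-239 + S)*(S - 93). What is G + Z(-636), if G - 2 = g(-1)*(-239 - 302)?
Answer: 637877 - 541*I*√2 ≈ 6.3788e+5 - 765.09*I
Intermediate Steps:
Z(S) = (-239 + S)*(-93 + S)
g(p) = √2*√p (g(p) = √(2*p) = √2*√p)
G = 2 - 541*I*√2 (G = 2 + (√2*√(-1))*(-239 - 302) = 2 + (√2*I)*(-541) = 2 + (I*√2)*(-541) = 2 - 541*I*√2 ≈ 2.0 - 765.09*I)
G + Z(-636) = (2 - 541*I*√2) + (22227 + (-636)² - 332*(-636)) = (2 - 541*I*√2) + (22227 + 404496 + 211152) = (2 - 541*I*√2) + 637875 = 637877 - 541*I*√2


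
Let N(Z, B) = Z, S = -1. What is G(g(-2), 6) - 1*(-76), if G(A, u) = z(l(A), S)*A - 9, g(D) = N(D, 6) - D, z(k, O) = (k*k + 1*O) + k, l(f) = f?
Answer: 67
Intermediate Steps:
z(k, O) = O + k + k² (z(k, O) = (k² + O) + k = (O + k²) + k = O + k + k²)
g(D) = 0 (g(D) = D - D = 0)
G(A, u) = -9 + A*(-1 + A + A²) (G(A, u) = (-1 + A + A²)*A - 9 = A*(-1 + A + A²) - 9 = -9 + A*(-1 + A + A²))
G(g(-2), 6) - 1*(-76) = (-9 + 0*(-1 + 0 + 0²)) - 1*(-76) = (-9 + 0*(-1 + 0 + 0)) + 76 = (-9 + 0*(-1)) + 76 = (-9 + 0) + 76 = -9 + 76 = 67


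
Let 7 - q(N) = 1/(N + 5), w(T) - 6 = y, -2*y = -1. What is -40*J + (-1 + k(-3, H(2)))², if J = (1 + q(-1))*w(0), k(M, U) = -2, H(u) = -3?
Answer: -2006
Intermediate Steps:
y = ½ (y = -½*(-1) = ½ ≈ 0.50000)
w(T) = 13/2 (w(T) = 6 + ½ = 13/2)
q(N) = 7 - 1/(5 + N) (q(N) = 7 - 1/(N + 5) = 7 - 1/(5 + N))
J = 403/8 (J = (1 + (34 + 7*(-1))/(5 - 1))*(13/2) = (1 + (34 - 7)/4)*(13/2) = (1 + (¼)*27)*(13/2) = (1 + 27/4)*(13/2) = (31/4)*(13/2) = 403/8 ≈ 50.375)
-40*J + (-1 + k(-3, H(2)))² = -40*403/8 + (-1 - 2)² = -2015 + (-3)² = -2015 + 9 = -2006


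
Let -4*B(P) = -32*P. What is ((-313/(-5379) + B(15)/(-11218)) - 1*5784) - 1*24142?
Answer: -902890257109/30170811 ≈ -29926.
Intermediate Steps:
B(P) = 8*P (B(P) = -(-8)*P = 8*P)
((-313/(-5379) + B(15)/(-11218)) - 1*5784) - 1*24142 = ((-313/(-5379) + (8*15)/(-11218)) - 1*5784) - 1*24142 = ((-313*(-1/5379) + 120*(-1/11218)) - 5784) - 24142 = ((313/5379 - 60/5609) - 5784) - 24142 = (1432877/30170811 - 5784) - 24142 = -174506537947/30170811 - 24142 = -902890257109/30170811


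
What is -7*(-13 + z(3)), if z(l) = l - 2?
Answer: 84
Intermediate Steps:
z(l) = -2 + l
-7*(-13 + z(3)) = -7*(-13 + (-2 + 3)) = -7*(-13 + 1) = -7*(-12) = 84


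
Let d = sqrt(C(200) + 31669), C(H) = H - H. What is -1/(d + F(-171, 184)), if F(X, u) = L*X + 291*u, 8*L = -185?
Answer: -334536/19235092123 + 64*sqrt(31669)/211586013353 ≈ -1.7338e-5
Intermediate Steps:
L = -185/8 (L = (1/8)*(-185) = -185/8 ≈ -23.125)
F(X, u) = 291*u - 185*X/8 (F(X, u) = -185*X/8 + 291*u = 291*u - 185*X/8)
C(H) = 0
d = sqrt(31669) (d = sqrt(0 + 31669) = sqrt(31669) ≈ 177.96)
-1/(d + F(-171, 184)) = -1/(sqrt(31669) + (291*184 - 185/8*(-171))) = -1/(sqrt(31669) + (53544 + 31635/8)) = -1/(sqrt(31669) + 459987/8) = -1/(459987/8 + sqrt(31669))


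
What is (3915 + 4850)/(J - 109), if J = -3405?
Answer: -8765/3514 ≈ -2.4943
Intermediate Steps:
(3915 + 4850)/(J - 109) = (3915 + 4850)/(-3405 - 109) = 8765/(-3514) = 8765*(-1/3514) = -8765/3514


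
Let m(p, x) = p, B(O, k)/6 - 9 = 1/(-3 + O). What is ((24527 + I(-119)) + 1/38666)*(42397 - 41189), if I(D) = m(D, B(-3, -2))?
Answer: 570030876316/19333 ≈ 2.9485e+7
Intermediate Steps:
B(O, k) = 54 + 6/(-3 + O)
I(D) = D
((24527 + I(-119)) + 1/38666)*(42397 - 41189) = ((24527 - 119) + 1/38666)*(42397 - 41189) = (24408 + 1/38666)*1208 = (943759729/38666)*1208 = 570030876316/19333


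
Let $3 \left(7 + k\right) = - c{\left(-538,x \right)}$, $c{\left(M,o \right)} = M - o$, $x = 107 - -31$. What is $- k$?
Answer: $- \frac{655}{3} \approx -218.33$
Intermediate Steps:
$x = 138$ ($x = 107 + 31 = 138$)
$k = \frac{655}{3}$ ($k = -7 + \frac{\left(-1\right) \left(-538 - 138\right)}{3} = -7 + \frac{\left(-1\right) \left(-676\right)}{3} = -7 + \frac{1}{3} \cdot 676 = -7 + \frac{676}{3} = \frac{655}{3} \approx 218.33$)
$- k = \left(-1\right) \frac{655}{3} = - \frac{655}{3}$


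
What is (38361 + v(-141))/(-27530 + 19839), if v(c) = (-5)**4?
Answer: -38986/7691 ≈ -5.0690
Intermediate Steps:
v(c) = 625
(38361 + v(-141))/(-27530 + 19839) = (38361 + 625)/(-27530 + 19839) = 38986/(-7691) = 38986*(-1/7691) = -38986/7691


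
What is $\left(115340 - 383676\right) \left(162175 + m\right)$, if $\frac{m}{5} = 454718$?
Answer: $-653603437040$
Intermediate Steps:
$m = 2273590$ ($m = 5 \cdot 454718 = 2273590$)
$\left(115340 - 383676\right) \left(162175 + m\right) = \left(115340 - 383676\right) \left(162175 + 2273590\right) = \left(-268336\right) 2435765 = -653603437040$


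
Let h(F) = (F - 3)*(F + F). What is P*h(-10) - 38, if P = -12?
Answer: -3158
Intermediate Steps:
h(F) = 2*F*(-3 + F) (h(F) = (-3 + F)*(2*F) = 2*F*(-3 + F))
P*h(-10) - 38 = -24*(-10)*(-3 - 10) - 38 = -24*(-10)*(-13) - 38 = -12*260 - 38 = -3120 - 38 = -3158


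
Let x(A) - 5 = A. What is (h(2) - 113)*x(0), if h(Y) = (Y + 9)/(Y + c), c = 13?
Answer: -1684/3 ≈ -561.33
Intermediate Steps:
h(Y) = (9 + Y)/(13 + Y) (h(Y) = (Y + 9)/(Y + 13) = (9 + Y)/(13 + Y))
x(A) = 5 + A
(h(2) - 113)*x(0) = ((9 + 2)/(13 + 2) - 113)*(5 + 0) = (11/15 - 113)*5 = -1684/15*5 = -1684/3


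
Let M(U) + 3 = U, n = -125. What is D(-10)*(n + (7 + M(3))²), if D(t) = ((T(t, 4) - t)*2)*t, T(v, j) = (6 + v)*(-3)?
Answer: 33440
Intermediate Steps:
M(U) = -3 + U
T(v, j) = -18 - 3*v
D(t) = t*(-36 - 8*t) (D(t) = (((-18 - 3*t) - t)*2)*t = ((-18 - 4*t)*2)*t = (-36 - 8*t)*t = t*(-36 - 8*t))
D(-10)*(n + (7 + M(3))²) = (-4*(-10)*(9 + 2*(-10)))*(-125 + (7 + (-3 + 3))²) = (-4*(-10)*(9 - 20))*(-125 + (7 + 0)²) = (-4*(-10)*(-11))*(-125 + 7²) = -440*(-125 + 49) = -440*(-76) = 33440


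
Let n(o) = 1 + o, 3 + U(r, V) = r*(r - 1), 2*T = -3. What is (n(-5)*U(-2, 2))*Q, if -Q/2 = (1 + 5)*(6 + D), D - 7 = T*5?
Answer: 792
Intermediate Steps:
T = -3/2 (T = (1/2)*(-3) = -3/2 ≈ -1.5000)
U(r, V) = -3 + r*(-1 + r) (U(r, V) = -3 + r*(r - 1) = -3 + r*(-1 + r))
D = -1/2 (D = 7 - 3/2*5 = 7 - 15/2 = -1/2 ≈ -0.50000)
Q = -66 (Q = -2*(1 + 5)*(6 - 1/2) = -12*11/2 = -2*33 = -66)
(n(-5)*U(-2, 2))*Q = ((1 - 5)*(-3 + (-2)**2 - 1*(-2)))*(-66) = -4*(-3 + 4 + 2)*(-66) = -4*3*(-66) = -12*(-66) = 792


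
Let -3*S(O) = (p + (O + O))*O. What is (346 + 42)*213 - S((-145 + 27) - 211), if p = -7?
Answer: 466717/3 ≈ 1.5557e+5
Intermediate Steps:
S(O) = -O*(-7 + 2*O)/3 (S(O) = -(-7 + (O + O))*O/3 = -(-7 + 2*O)*O/3 = -O*(-7 + 2*O)/3)
(346 + 42)*213 - S((-145 + 27) - 211) = (346 + 42)*213 - ((-145 + 27) - 211)*(7 - 2*((-145 + 27) - 211))/3 = 388*213 - (-118 - 211)*(7 - 2*(-118 - 211))/3 = 82644 - (-329)*(7 - 2*(-329))/3 = 82644 - (-329)*(7 + 658)/3 = 82644 - (-329)*665/3 = 82644 - 1*(-218785/3) = 82644 + 218785/3 = 466717/3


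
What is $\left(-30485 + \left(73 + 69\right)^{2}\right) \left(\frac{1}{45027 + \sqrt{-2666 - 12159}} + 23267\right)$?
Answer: $\frac{51605 \left(- 23267 \sqrt{593} + 209528642 i\right)}{- 45027 i + 5 \sqrt{593}} \approx -2.4014 \cdot 10^{8} + 0.00073242 i$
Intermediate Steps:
$\left(-30485 + \left(73 + 69\right)^{2}\right) \left(\frac{1}{45027 + \sqrt{-2666 - 12159}} + 23267\right) = \left(-30485 + 142^{2}\right) \left(\frac{1}{45027 + \sqrt{-14825}} + 23267\right) = \left(-30485 + 20164\right) \left(\frac{1}{45027 + 5 i \sqrt{593}} + 23267\right) = - 10321 \left(23267 + \frac{1}{45027 + 5 i \sqrt{593}}\right) = -240138707 - \frac{10321}{45027 + 5 i \sqrt{593}}$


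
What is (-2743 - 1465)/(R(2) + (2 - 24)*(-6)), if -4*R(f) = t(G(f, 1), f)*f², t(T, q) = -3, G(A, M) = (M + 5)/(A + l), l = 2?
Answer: -4208/135 ≈ -31.170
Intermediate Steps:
G(A, M) = (5 + M)/(2 + A) (G(A, M) = (M + 5)/(A + 2) = (5 + M)/(2 + A))
R(f) = 3*f²/4 (R(f) = -(-3)*f²/4 = 3*f²/4)
(-2743 - 1465)/(R(2) + (2 - 24)*(-6)) = (-2743 - 1465)/((¾)*2² + (2 - 24)*(-6)) = -4208/((¾)*4 - 22*(-6)) = -4208/(3 + 132) = -4208/135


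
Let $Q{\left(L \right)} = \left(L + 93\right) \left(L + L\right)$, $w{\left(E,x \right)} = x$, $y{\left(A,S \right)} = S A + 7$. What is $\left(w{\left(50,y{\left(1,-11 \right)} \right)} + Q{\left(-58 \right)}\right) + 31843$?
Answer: $27779$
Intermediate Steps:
$y{\left(A,S \right)} = 7 + A S$ ($y{\left(A,S \right)} = A S + 7 = 7 + A S$)
$Q{\left(L \right)} = 2 L \left(93 + L\right)$ ($Q{\left(L \right)} = \left(93 + L\right) 2 L = 2 L \left(93 + L\right)$)
$\left(w{\left(50,y{\left(1,-11 \right)} \right)} + Q{\left(-58 \right)}\right) + 31843 = \left(\left(7 + 1 \left(-11\right)\right) + 2 \left(-58\right) \left(93 - 58\right)\right) + 31843 = \left(\left(7 - 11\right) + 2 \left(-58\right) 35\right) + 31843 = \left(-4 - 4060\right) + 31843 = -4064 + 31843 = 27779$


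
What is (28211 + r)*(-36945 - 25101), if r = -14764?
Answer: -834332562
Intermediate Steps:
(28211 + r)*(-36945 - 25101) = (28211 - 14764)*(-36945 - 25101) = 13447*(-62046) = -834332562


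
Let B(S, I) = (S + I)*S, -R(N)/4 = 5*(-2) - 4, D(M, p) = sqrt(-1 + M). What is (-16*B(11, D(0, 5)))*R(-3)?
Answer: -108416 - 9856*I ≈ -1.0842e+5 - 9856.0*I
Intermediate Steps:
R(N) = 56 (R(N) = -4*(5*(-2) - 4) = -4*(-10 - 4) = -4*(-14) = 56)
B(S, I) = S*(I + S) (B(S, I) = (I + S)*S = S*(I + S))
(-16*B(11, D(0, 5)))*R(-3) = -176*(sqrt(-1 + 0) + 11)*56 = -176*(sqrt(-1) + 11)*56 = -176*(I + 11)*56 = -176*(11 + I)*56 = -16*(121 + 11*I)*56 = (-1936 - 176*I)*56 = -108416 - 9856*I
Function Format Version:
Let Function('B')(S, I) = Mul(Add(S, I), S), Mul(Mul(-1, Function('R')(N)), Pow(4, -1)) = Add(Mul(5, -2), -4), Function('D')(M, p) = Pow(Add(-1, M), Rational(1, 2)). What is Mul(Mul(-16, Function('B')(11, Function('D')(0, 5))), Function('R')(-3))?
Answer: Add(-108416, Mul(-9856, I)) ≈ Add(-1.0842e+5, Mul(-9856.0, I))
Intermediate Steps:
Function('R')(N) = 56 (Function('R')(N) = Mul(-4, Add(Mul(5, -2), -4)) = Mul(-4, Add(-10, -4)) = Mul(-4, -14) = 56)
Function('B')(S, I) = Mul(S, Add(I, S)) (Function('B')(S, I) = Mul(Add(I, S), S) = Mul(S, Add(I, S)))
Mul(Mul(-16, Function('B')(11, Function('D')(0, 5))), Function('R')(-3)) = Mul(Mul(-16, Mul(11, Add(Pow(Add(-1, 0), Rational(1, 2)), 11))), 56) = Mul(Mul(-16, Mul(11, Add(Pow(-1, Rational(1, 2)), 11))), 56) = Mul(Mul(-16, Mul(11, Add(I, 11))), 56) = Mul(Mul(-16, Mul(11, Add(11, I))), 56) = Mul(Mul(-16, Add(121, Mul(11, I))), 56) = Mul(Add(-1936, Mul(-176, I)), 56) = Add(-108416, Mul(-9856, I))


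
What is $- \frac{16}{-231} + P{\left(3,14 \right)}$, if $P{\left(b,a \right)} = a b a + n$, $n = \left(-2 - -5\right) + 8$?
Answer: $\frac{138385}{231} \approx 599.07$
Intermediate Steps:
$n = 11$ ($n = \left(-2 + 5\right) + 8 = 3 + 8 = 11$)
$P{\left(b,a \right)} = 11 + b a^{2}$ ($P{\left(b,a \right)} = a b a + 11 = b a^{2} + 11 = 11 + b a^{2}$)
$- \frac{16}{-231} + P{\left(3,14 \right)} = - \frac{16}{-231} + \left(11 + 3 \cdot 14^{2}\right) = \left(-16\right) \left(- \frac{1}{231}\right) + \left(11 + 3 \cdot 196\right) = \frac{16}{231} + \left(11 + 588\right) = \frac{16}{231} + 599 = \frac{138385}{231}$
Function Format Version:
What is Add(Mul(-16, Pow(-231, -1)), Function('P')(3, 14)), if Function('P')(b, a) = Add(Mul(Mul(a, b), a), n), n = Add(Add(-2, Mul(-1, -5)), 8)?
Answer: Rational(138385, 231) ≈ 599.07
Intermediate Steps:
n = 11 (n = Add(Add(-2, 5), 8) = Add(3, 8) = 11)
Function('P')(b, a) = Add(11, Mul(b, Pow(a, 2))) (Function('P')(b, a) = Add(Mul(Mul(a, b), a), 11) = Add(Mul(b, Pow(a, 2)), 11) = Add(11, Mul(b, Pow(a, 2))))
Add(Mul(-16, Pow(-231, -1)), Function('P')(3, 14)) = Add(Mul(-16, Pow(-231, -1)), Add(11, Mul(3, Pow(14, 2)))) = Add(Mul(-16, Rational(-1, 231)), Add(11, Mul(3, 196))) = Add(Rational(16, 231), Add(11, 588)) = Add(Rational(16, 231), 599) = Rational(138385, 231)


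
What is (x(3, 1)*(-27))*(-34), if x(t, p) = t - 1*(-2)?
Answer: 4590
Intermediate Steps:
x(t, p) = 2 + t (x(t, p) = t + 2 = 2 + t)
(x(3, 1)*(-27))*(-34) = ((2 + 3)*(-27))*(-34) = (5*(-27))*(-34) = -135*(-34) = 4590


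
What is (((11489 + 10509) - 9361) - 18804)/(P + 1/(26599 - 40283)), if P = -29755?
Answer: 84389228/407167421 ≈ 0.20726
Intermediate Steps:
(((11489 + 10509) - 9361) - 18804)/(P + 1/(26599 - 40283)) = (((11489 + 10509) - 9361) - 18804)/(-29755 + 1/(26599 - 40283)) = ((21998 - 9361) - 18804)/(-29755 + 1/(-13684)) = (12637 - 18804)/(-29755 - 1/13684) = -6167/(-407167421/13684) = -6167*(-13684/407167421) = 84389228/407167421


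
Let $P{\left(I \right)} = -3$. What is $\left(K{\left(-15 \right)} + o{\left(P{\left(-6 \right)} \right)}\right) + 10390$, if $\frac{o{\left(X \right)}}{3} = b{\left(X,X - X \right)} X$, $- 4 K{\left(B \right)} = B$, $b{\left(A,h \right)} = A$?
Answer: $\frac{41683}{4} \approx 10421.0$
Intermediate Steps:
$K{\left(B \right)} = - \frac{B}{4}$
$o{\left(X \right)} = 3 X^{2}$ ($o{\left(X \right)} = 3 X X = 3 X^{2}$)
$\left(K{\left(-15 \right)} + o{\left(P{\left(-6 \right)} \right)}\right) + 10390 = \left(\left(- \frac{1}{4}\right) \left(-15\right) + 3 \left(-3\right)^{2}\right) + 10390 = \left(\frac{15}{4} + 3 \cdot 9\right) + 10390 = \left(\frac{15}{4} + 27\right) + 10390 = \frac{123}{4} + 10390 = \frac{41683}{4}$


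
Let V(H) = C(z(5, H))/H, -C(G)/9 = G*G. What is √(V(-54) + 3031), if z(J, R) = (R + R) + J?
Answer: √172770/6 ≈ 69.276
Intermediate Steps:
z(J, R) = J + 2*R (z(J, R) = 2*R + J = J + 2*R)
C(G) = -9*G² (C(G) = -9*G*G = -9*G²)
V(H) = -9*(5 + 2*H)²/H (V(H) = (-9*(5 + 2*H)²)/H = -9*(5 + 2*H)²/H)
√(V(-54) + 3031) = √(-9*(5 + 2*(-54))²/(-54) + 3031) = √(-9*(-1/54)*(5 - 108)² + 3031) = √(-9*(-1/54)*(-103)² + 3031) = √(-9*(-1/54)*10609 + 3031) = √(10609/6 + 3031) = √(28795/6) = √172770/6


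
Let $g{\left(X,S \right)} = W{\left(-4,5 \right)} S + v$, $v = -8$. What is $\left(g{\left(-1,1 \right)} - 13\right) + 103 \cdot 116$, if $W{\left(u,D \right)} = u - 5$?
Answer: $11918$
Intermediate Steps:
$W{\left(u,D \right)} = -5 + u$
$g{\left(X,S \right)} = -8 - 9 S$ ($g{\left(X,S \right)} = \left(-5 - 4\right) S - 8 = - 9 S - 8 = -8 - 9 S$)
$\left(g{\left(-1,1 \right)} - 13\right) + 103 \cdot 116 = \left(\left(-8 - 9\right) - 13\right) + 103 \cdot 116 = \left(\left(-8 - 9\right) - 13\right) + 11948 = \left(-17 - 13\right) + 11948 = -30 + 11948 = 11918$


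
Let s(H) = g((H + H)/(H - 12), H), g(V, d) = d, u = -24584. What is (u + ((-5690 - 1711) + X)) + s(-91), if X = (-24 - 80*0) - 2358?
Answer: -34458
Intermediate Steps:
s(H) = H
X = -2382 (X = (-24 + 0) - 2358 = -24 - 2358 = -2382)
(u + ((-5690 - 1711) + X)) + s(-91) = (-24584 + ((-5690 - 1711) - 2382)) - 91 = (-24584 + (-7401 - 2382)) - 91 = (-24584 - 9783) - 91 = -34367 - 91 = -34458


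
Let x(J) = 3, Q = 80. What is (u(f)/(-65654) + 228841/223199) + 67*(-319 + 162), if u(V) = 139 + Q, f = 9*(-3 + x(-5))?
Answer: -154129473822341/14653907146 ≈ -10518.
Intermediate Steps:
f = 0 (f = 9*(-3 + 3) = 9*0 = 0)
u(V) = 219 (u(V) = 139 + 80 = 219)
(u(f)/(-65654) + 228841/223199) + 67*(-319 + 162) = (219/(-65654) + 228841/223199) + 67*(-319 + 162) = (219*(-1/65654) + 228841*(1/223199)) + 67*(-157) = (-219/65654 + 228841/223199) - 10519 = 14975446433/14653907146 - 10519 = -154129473822341/14653907146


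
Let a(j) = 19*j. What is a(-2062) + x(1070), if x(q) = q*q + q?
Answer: 1106792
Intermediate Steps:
x(q) = q + q² (x(q) = q² + q = q + q²)
a(-2062) + x(1070) = 19*(-2062) + 1070*(1 + 1070) = -39178 + 1070*1071 = -39178 + 1145970 = 1106792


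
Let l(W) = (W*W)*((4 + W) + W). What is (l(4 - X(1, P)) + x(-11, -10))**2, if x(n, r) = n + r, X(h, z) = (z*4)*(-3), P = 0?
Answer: 29241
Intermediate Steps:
X(h, z) = -12*z (X(h, z) = (4*z)*(-3) = -12*z)
l(W) = W**2*(4 + 2*W)
(l(4 - X(1, P)) + x(-11, -10))**2 = (2*(4 - (-12)*0)**2*(2 + (4 - (-12)*0)) + (-11 - 10))**2 = (2*(4 - 1*0)**2*(2 + (4 - 1*0)) - 21)**2 = (2*(4 + 0)**2*(2 + (4 + 0)) - 21)**2 = (2*4**2*(2 + 4) - 21)**2 = (2*16*6 - 21)**2 = (192 - 21)**2 = 171**2 = 29241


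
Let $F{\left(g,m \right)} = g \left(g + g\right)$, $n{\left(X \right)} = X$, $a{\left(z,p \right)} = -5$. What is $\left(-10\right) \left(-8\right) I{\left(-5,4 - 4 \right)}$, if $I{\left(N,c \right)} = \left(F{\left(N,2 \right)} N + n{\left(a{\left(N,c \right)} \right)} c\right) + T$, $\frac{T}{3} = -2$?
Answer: $-20480$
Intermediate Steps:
$T = -6$ ($T = 3 \left(-2\right) = -6$)
$F{\left(g,m \right)} = 2 g^{2}$ ($F{\left(g,m \right)} = g 2 g = 2 g^{2}$)
$I{\left(N,c \right)} = -6 - 5 c + 2 N^{3}$ ($I{\left(N,c \right)} = \left(2 N^{2} N - 5 c\right) - 6 = \left(2 N^{3} - 5 c\right) - 6 = \left(- 5 c + 2 N^{3}\right) - 6 = -6 - 5 c + 2 N^{3}$)
$\left(-10\right) \left(-8\right) I{\left(-5,4 - 4 \right)} = \left(-10\right) \left(-8\right) \left(-6 - 5 \left(4 - 4\right) + 2 \left(-5\right)^{3}\right) = 80 \left(-6 - 5 \left(4 - 4\right) + 2 \left(-125\right)\right) = 80 \left(-6 - 0 - 250\right) = 80 \left(-6 + 0 - 250\right) = 80 \left(-256\right) = -20480$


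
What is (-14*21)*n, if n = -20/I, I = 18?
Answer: 980/3 ≈ 326.67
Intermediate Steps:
n = -10/9 (n = -20/18 = -20*1/18 = -10/9 ≈ -1.1111)
(-14*21)*n = -14*21*(-10/9) = -294*(-10/9) = 980/3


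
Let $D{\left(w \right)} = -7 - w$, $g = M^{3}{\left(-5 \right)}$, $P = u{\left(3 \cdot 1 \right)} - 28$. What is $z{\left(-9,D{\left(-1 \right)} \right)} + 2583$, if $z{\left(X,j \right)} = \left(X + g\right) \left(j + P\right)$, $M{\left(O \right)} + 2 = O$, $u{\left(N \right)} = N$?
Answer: $13495$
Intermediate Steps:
$P = -25$ ($P = 3 \cdot 1 - 28 = 3 - 28 = -25$)
$M{\left(O \right)} = -2 + O$
$g = -343$ ($g = \left(-2 - 5\right)^{3} = \left(-7\right)^{3} = -343$)
$z{\left(X,j \right)} = \left(-343 + X\right) \left(-25 + j\right)$ ($z{\left(X,j \right)} = \left(X - 343\right) \left(j - 25\right) = \left(-343 + X\right) \left(-25 + j\right)$)
$z{\left(-9,D{\left(-1 \right)} \right)} + 2583 = \left(8575 - 343 \left(-7 - -1\right) - -225 - 9 \left(-7 - -1\right)\right) + 2583 = \left(8575 - 343 \left(-7 + 1\right) + 225 - 9 \left(-7 + 1\right)\right) + 2583 = \left(8575 - -2058 + 225 - -54\right) + 2583 = \left(8575 + 2058 + 225 + 54\right) + 2583 = 10912 + 2583 = 13495$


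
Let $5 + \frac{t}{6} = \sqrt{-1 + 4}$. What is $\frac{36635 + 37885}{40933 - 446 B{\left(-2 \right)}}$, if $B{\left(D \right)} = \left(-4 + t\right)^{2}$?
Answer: $- \frac{38959875720}{173994282649} - \frac{13560255360 \sqrt{3}}{173994282649} \approx -0.3589$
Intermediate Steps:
$t = -30 + 6 \sqrt{3}$ ($t = -30 + 6 \sqrt{-1 + 4} = -30 + 6 \sqrt{3} \approx -19.608$)
$B{\left(D \right)} = \left(-34 + 6 \sqrt{3}\right)^{2}$ ($B{\left(D \right)} = \left(-4 - \left(30 - 6 \sqrt{3}\right)\right)^{2} = \left(-34 + 6 \sqrt{3}\right)^{2}$)
$\frac{36635 + 37885}{40933 - 446 B{\left(-2 \right)}} = \frac{36635 + 37885}{40933 - 446 \left(1264 - 408 \sqrt{3}\right)} = \frac{74520}{40933 - \left(563744 - 181968 \sqrt{3}\right)} = \frac{74520}{-522811 + 181968 \sqrt{3}}$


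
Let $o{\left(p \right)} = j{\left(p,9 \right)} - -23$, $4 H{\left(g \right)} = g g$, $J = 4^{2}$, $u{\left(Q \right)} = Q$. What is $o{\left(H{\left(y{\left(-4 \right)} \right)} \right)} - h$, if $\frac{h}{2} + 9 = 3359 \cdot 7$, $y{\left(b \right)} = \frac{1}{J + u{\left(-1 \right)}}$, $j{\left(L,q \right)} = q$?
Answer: $-46976$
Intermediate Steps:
$J = 16$
$y{\left(b \right)} = \frac{1}{15}$ ($y{\left(b \right)} = \frac{1}{16 - 1} = \frac{1}{15}$)
$h = 47008$ ($h = -18 + 2 \cdot 3359 \cdot 7 = -18 + 2 \cdot 23513 = -18 + 47026 = 47008$)
$H{\left(g \right)} = \frac{g^{2}}{4}$ ($H{\left(g \right)} = \frac{g g}{4} = \frac{g^{2}}{4}$)
$o{\left(p \right)} = 32$ ($o{\left(p \right)} = 9 - -23 = 9 + 23 = 32$)
$o{\left(H{\left(y{\left(-4 \right)} \right)} \right)} - h = 32 - 47008 = -46976$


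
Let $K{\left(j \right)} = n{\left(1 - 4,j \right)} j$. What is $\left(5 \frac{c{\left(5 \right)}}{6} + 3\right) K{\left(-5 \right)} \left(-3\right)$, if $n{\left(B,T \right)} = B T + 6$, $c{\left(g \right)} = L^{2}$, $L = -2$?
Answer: $1995$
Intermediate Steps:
$c{\left(g \right)} = 4$ ($c{\left(g \right)} = \left(-2\right)^{2} = 4$)
$n{\left(B,T \right)} = 6 + B T$
$K{\left(j \right)} = j \left(6 - 3 j\right)$ ($K{\left(j \right)} = \left(6 + \left(1 - 4\right) j\right) j = \left(6 - 3 j\right) j = j \left(6 - 3 j\right)$)
$\left(5 \frac{c{\left(5 \right)}}{6} + 3\right) K{\left(-5 \right)} \left(-3\right) = \left(5 \cdot \frac{4}{6} + 3\right) 3 \left(-5\right) \left(2 - -5\right) \left(-3\right) = \left(5 \cdot 4 \cdot \frac{1}{6} + 3\right) 3 \left(-5\right) \left(2 + 5\right) \left(-3\right) = \left(5 \cdot \frac{2}{3} + 3\right) 3 \left(-5\right) 7 \left(-3\right) = \left(\frac{10}{3} + 3\right) \left(-105\right) \left(-3\right) = \frac{19}{3} \left(-105\right) \left(-3\right) = \left(-665\right) \left(-3\right) = 1995$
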